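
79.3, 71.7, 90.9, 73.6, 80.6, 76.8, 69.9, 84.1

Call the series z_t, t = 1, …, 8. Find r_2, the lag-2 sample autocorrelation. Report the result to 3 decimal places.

Mean z̄ = (79.3 + 71.7 + 90.9 + 73.6 + 80.6 + 76.8 + 69.9 + 84.1)/8 = 78.3625
Σ(z_t−z̄)(z_{t+2}−z̄) = (11.7539) + (31.7302) + (28.0527) + (7.4414) + (-18.9348) + (-8.9648) = 51.0784
Denominator Σ(z_t−z̄)² = 337.1188
r_2 = 51.0784 / 337.1188 = 0.152

0.152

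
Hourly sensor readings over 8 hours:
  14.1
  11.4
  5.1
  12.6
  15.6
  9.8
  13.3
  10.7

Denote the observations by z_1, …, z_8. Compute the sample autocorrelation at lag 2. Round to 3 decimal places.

Mean z̄ = (14.1 + 11.4 + 5.1 + 12.6 + 15.6 + 9.8 + 13.3 + 10.7)/8 = 11.5750
Deviations from mean: 2.5250, -0.1750, -6.4750, 1.0250, 4.0250, -1.7750, 1.7250, -0.8750
Numerator Σ_{t=1}^{6}(z_t−z̄)(z_{t+2}−z̄) = -35.9138
Denominator Σ(z_t−z̄)² = 72.4750
r_2 = -35.9138 / 72.4750 = -0.496

-0.496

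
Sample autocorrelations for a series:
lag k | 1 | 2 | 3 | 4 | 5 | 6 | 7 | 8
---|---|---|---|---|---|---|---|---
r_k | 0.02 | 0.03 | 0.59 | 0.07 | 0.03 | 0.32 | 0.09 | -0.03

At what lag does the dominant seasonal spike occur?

The largest autocorrelation is r_3 = 0.59, with a weaker echo at lag 6 (0.32); the remaining lags stay at or below 0.09.
The dominant spike at lag 3 indicates a seasonal period of 3.

3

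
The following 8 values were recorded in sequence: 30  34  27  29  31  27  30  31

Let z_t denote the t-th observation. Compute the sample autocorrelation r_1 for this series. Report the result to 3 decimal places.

Mean z̄ = (30 + 34 + 27 + 29 + 31 + 27 + 30 + 31)/8 = 29.8750
Deviations from mean: 0.1250, 4.1250, -2.8750, -0.8750, 1.1250, -2.8750, 0.1250, 1.1250
Numerator Σ_{t=1}^{7}(z_t−z̄)(z_{t+1}−z̄) = -13.2656
Denominator Σ(z_t−z̄)² = 36.8750
r_1 = -13.2656 / 36.8750 = -0.360

-0.360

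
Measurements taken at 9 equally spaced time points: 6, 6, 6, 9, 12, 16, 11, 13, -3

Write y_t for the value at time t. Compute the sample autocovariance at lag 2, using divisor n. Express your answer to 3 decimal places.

1.598

Mean ȳ = (6 + 6 + 6 + 9 + 12 + 16 + 11 + 13 − 3)/9 = 8.4444
Σ_{t=1}^{7}(y_t−ȳ)(y_{t+2}−ȳ) = 14.3827
γ_2 = 14.3827 / 9 = 1.598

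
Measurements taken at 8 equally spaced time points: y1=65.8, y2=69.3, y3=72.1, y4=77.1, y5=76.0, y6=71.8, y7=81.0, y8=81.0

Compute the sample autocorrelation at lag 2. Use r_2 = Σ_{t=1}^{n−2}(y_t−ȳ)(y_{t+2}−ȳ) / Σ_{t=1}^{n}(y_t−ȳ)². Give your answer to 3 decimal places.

Mean ȳ = (65.8 + 69.3 + 72.1 + 77.1 + 76.0 + 71.8 + 81.0 + 81.0)/8 = 74.2625
Σ(y_t−ȳ)(y_{t+2}−ȳ) = (18.3002) + (-14.0811) + (-3.7573) + (-6.9873) + (11.7064) + (-16.5911) = -11.4103
Denominator Σ(y_t−ȳ)² = 208.8388
r_2 = -11.4103 / 208.8388 = -0.055

-0.055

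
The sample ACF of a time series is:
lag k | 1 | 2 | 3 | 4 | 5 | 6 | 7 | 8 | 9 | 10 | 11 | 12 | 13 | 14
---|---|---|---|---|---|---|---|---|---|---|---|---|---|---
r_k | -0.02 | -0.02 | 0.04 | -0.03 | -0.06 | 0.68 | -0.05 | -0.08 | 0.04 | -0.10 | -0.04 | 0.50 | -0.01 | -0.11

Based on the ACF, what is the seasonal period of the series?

The largest autocorrelation is r_6 = 0.68, with a weaker echo at lag 12 (0.50); the remaining lags stay at or below 0.04.
The dominant spike at lag 6 indicates a seasonal period of 6.

6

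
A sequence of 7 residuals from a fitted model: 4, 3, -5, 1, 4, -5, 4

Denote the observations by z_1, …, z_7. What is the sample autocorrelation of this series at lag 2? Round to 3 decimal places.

-0.267

Mean z̄ = (4 + 3 − 5 + 1 + 4 − 5 + 4)/7 = 0.8571
Numerator Σ_{t=1}^{5}(z_t−z̄)(z_{t+2}−z̄) = -27.4694
Denominator Σ(z_t−z̄)² = 102.8571
r_2 = -27.4694 / 102.8571 = -0.267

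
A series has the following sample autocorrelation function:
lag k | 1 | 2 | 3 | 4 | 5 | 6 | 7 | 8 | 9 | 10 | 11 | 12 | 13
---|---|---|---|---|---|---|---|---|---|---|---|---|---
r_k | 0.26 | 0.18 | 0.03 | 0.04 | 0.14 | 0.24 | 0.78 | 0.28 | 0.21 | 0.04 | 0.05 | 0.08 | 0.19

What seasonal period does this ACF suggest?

The largest autocorrelation is r_7 = 0.78; the remaining lags stay at or below 0.28.
The dominant spike at lag 7 indicates a seasonal period of 7.

7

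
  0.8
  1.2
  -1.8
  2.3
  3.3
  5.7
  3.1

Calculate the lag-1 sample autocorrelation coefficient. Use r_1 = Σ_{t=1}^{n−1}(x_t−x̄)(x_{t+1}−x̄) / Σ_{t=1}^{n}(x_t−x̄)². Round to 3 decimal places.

Mean x̄ = (0.8 + 1.2 − 1.8 + 2.3 + 3.3 + 5.7 + 3.1)/7 = 2.0857
Σ(x_t−x̄)(x_{t+1}−x̄) = (1.1388) + (3.4416) + (-0.8327) + (0.2602) + (4.3888) + (3.6659) = 12.0627
Denominator Σ(x_t−x̄)² = 33.1486
r_1 = 12.0627 / 33.1486 = 0.364

0.364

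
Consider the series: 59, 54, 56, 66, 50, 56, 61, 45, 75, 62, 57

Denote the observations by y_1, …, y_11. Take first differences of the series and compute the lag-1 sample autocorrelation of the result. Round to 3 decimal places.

-0.612

First differences Δy: -5, 2, 10, -16, 6, 5, -16, 30, -13, -5
Mean of differences = -0.2000
Numerator Σ(Δy_t−Δȳ)(Δy_{t+1}−Δȳ) = -1099.4400
Denominator Σ(Δy_t−Δȳ)² = 1795.6000
r_1(Δy) = -1099.4400 / 1795.6000 = -0.612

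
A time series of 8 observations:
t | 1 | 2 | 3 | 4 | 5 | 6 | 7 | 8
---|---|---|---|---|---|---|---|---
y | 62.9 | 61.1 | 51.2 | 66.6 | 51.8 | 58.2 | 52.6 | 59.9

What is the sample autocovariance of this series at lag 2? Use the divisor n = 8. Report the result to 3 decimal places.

Mean ȳ = (62.9 + 61.1 + 51.2 + 66.6 + 51.8 + 58.2 + 52.6 + 59.9)/8 = 58.0375
Deviations: 4.8625, 3.0625, -6.8375, 8.5625, -6.2375, 0.1625, -5.4375, 1.8625
Σ_{t=1}^{6}(y_t−ȳ)(y_{t+2}−ȳ) = 71.2347
γ_2 = 71.2347 / 8 = 8.904

8.904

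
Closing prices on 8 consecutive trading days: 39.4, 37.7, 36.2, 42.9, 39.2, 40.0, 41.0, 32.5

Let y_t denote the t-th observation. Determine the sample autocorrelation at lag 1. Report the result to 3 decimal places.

Mean ȳ = (39.4 + 37.7 + 36.2 + 42.9 + 39.2 + 40.0 + 41.0 + 32.5)/8 = 38.6125
Σ(y_t−ȳ)(y_{t+1}−ȳ) = (-0.7186) + (2.2014) + (-10.3436) + (2.5189) + (0.8152) + (3.3127) + (-14.5936) = -16.8077
Denominator Σ(y_t−ȳ)² = 70.9888
r_1 = -16.8077 / 70.9888 = -0.237

-0.237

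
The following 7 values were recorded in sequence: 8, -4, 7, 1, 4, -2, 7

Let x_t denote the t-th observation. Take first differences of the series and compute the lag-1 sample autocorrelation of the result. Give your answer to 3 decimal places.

-0.674

First differences Δx: -12, 11, -6, 3, -6, 9
Mean of differences = -0.1667
Numerator Σ(Δx_t−Δx̄)(Δx_{t+1}−Δx̄) = -287.6944
Denominator Σ(Δx_t−Δx̄)² = 426.8333
r_1(Δx) = -287.6944 / 426.8333 = -0.674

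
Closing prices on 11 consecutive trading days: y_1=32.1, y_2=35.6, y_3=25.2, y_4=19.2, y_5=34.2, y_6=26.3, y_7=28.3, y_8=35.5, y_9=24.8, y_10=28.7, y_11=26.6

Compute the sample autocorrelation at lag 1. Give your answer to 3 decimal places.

Mean ȳ = (32.1 + 35.6 + 25.2 + 19.2 + 34.2 + 26.3 + 28.3 + 35.5 + 24.8 + 28.7 + 26.6)/11 = 28.7727
Numerator Σ_{t=1}^{10}(y_t−ȳ)(y_{t+1}−ȳ) = -61.1389
Denominator Σ(y_t−ȳ)² = 263.6418
r_1 = -61.1389 / 263.6418 = -0.232

-0.232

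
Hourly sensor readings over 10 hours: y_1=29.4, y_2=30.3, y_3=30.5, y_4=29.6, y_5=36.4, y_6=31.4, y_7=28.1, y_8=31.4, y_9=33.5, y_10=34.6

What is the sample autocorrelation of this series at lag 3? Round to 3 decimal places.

-0.110

Mean ȳ = (29.4 + 30.3 + 30.5 + 29.6 + 36.4 + 31.4 + 28.1 + 31.4 + 33.5 + 34.6)/10 = 31.5200
Numerator Σ_{t=1}^{7}(y_t−ȳ)(y_{t+3}−ȳ) = -6.5512
Denominator Σ(y_t−ȳ)² = 59.6560
r_3 = -6.5512 / 59.6560 = -0.110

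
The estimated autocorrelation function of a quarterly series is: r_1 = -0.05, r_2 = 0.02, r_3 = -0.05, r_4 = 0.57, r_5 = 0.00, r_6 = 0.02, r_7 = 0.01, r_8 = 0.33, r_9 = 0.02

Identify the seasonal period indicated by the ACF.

The largest autocorrelation is r_4 = 0.57, with a weaker echo at lag 8 (0.33); the remaining lags stay at or below 0.02.
The dominant spike at lag 4 indicates a seasonal period of 4.

4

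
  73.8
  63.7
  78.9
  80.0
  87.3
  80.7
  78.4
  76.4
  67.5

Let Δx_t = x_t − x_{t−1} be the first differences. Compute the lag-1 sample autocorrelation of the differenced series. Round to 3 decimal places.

First differences Δx: -10.1, 15.2, 1.1, 7.3, -6.6, -2.3, -2.0, -8.9
Mean of differences = -0.7875
Numerator Σ(Δx_t−Δx̄)(Δx_{t+1}−Δx̄) = -129.9889
Denominator Σ(Δx_t−Δx̄)² = 514.6488
r_1(Δx) = -129.9889 / 514.6488 = -0.253

-0.253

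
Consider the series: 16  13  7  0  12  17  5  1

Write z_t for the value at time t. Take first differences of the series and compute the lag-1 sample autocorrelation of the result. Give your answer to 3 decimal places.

First differences Δz: -3, -6, -7, 12, 5, -12, -4
Mean of differences = -2.1429
Numerator Σ(Δz_t−Δz̄)(Δz_{t+1}−Δz̄) = 2.2653
Denominator Σ(Δz_t−Δz̄)² = 390.8571
r_1(Δz) = 2.2653 / 390.8571 = 0.006

0.006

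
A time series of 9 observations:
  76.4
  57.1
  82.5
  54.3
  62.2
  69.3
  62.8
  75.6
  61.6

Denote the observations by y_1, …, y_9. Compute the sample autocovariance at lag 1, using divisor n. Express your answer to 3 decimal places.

Mean ȳ = (76.4 + 57.1 + 82.5 + 54.3 + 62.2 + 69.3 + 62.8 + 75.6 + 61.6)/9 = 66.8667
Σ_{t=1}^{8}(y_t−ȳ)(y_{t+1}−ȳ) = -486.3711
γ_1 = -486.3711 / 9 = -54.041

-54.041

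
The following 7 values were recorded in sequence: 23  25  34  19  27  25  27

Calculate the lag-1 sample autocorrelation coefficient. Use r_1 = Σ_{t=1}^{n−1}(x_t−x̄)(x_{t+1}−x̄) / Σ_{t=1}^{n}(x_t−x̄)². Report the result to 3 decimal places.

-0.559

Mean x̄ = (23 + 25 + 34 + 19 + 27 + 25 + 27)/7 = 25.7143
Deviations from mean: -2.7143, -0.7143, 8.2857, -6.7143, 1.2857, -0.7143, 1.2857
Numerator Σ_{t=1}^{6}(x_t−x̄)(x_{t+1}−x̄) = -70.0816
Denominator Σ(x_t−x̄)² = 125.4286
r_1 = -70.0816 / 125.4286 = -0.559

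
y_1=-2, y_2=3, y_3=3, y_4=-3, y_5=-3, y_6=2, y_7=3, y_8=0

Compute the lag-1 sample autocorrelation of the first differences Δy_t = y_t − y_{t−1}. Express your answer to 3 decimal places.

First differences Δy: 5, 0, -6, 0, 5, 1, -3
Mean of differences = 0.2857
Numerator Σ(Δy_t−Δȳ)(Δy_{t+1}−Δȳ) = 1.9184
Denominator Σ(Δy_t−Δȳ)² = 95.4286
r_1(Δy) = 1.9184 / 95.4286 = 0.020

0.020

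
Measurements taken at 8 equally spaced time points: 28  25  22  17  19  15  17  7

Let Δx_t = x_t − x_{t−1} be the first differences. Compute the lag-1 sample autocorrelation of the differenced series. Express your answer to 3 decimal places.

First differences Δx: -3, -3, -5, 2, -4, 2, -10
Mean of differences = -3.0000
Numerator Σ(Δx_t−Δx̄)(Δx_{t+1}−Δx̄) = -55.0000
Denominator Σ(Δx_t−Δx̄)² = 104.0000
r_1(Δx) = -55.0000 / 104.0000 = -0.529

-0.529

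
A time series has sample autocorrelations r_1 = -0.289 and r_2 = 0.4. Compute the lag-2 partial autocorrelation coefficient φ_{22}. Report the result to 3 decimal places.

0.345

φ_{22} = (r_2 − r_1²) / (1 − r_1²)
r_1² = (-0.289)² = 0.083521
Numerator = 0.4 − 0.0835 = 0.3165; denominator = 1 − 0.0835 = 0.9165
φ_{22} = 0.3165 / 0.9165 = 0.345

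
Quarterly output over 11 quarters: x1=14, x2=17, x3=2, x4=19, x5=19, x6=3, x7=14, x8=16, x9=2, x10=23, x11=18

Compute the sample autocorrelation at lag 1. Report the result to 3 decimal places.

-0.406

Mean x̄ = (14 + 17 + 2 + 19 + 19 + 3 + 14 + 16 + 2 + 23 + 18)/11 = 13.3636
Numerator Σ_{t=1}^{10}(x_t−x̄)(x_{t+1}−x̄) = -229.4050
Denominator Σ(x_t−x̄)² = 564.5455
r_1 = -229.4050 / 564.5455 = -0.406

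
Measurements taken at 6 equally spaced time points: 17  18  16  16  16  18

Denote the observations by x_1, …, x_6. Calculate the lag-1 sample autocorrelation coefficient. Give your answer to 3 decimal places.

Mean x̄ = (17 + 18 + 16 + 16 + 16 + 18)/6 = 16.8333
Deviations from mean: 0.1667, 1.1667, -0.8333, -0.8333, -0.8333, 1.1667
Σ(x_t−x̄)(x_{t+1}−x̄) = (0.1944) + (-0.9722) + (0.6944) + (0.6944) + (-0.9722) = -0.3611
Denominator Σ(x_t−x̄)² = 4.8333
r_1 = -0.3611 / 4.8333 = -0.075

-0.075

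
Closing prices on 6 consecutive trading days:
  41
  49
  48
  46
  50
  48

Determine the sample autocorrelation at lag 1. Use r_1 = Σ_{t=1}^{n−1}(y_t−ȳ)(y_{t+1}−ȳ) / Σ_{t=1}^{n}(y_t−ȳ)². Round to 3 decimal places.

Mean ȳ = (41 + 49 + 48 + 46 + 50 + 48)/6 = 47.0000
Deviations from mean: -6.0000, 2.0000, 1.0000, -1.0000, 3.0000, 1.0000
Numerator Σ_{t=1}^{5}(y_t−ȳ)(y_{t+1}−ȳ) = -11.0000
Denominator Σ(y_t−ȳ)² = 52.0000
r_1 = -11.0000 / 52.0000 = -0.212

-0.212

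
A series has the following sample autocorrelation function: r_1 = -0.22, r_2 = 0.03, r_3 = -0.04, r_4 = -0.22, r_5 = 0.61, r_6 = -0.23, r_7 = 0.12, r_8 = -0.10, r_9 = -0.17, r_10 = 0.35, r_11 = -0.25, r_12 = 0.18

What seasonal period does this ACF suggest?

5

The largest autocorrelation is r_5 = 0.61, with a weaker echo at lag 10 (0.35); the remaining lags stay at or below 0.18.
The dominant spike at lag 5 indicates a seasonal period of 5.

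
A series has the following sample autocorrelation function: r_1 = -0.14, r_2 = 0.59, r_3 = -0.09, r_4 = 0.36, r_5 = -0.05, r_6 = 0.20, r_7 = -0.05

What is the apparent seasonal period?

2

The largest autocorrelation is r_2 = 0.59, with weaker echoes at lags 4 (0.36) and 6 (0.20); the remaining lags stay at or below -0.05.
The dominant spike at lag 2 indicates a seasonal period of 2.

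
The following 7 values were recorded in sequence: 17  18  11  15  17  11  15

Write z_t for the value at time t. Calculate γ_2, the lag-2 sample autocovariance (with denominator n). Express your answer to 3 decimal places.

-2.332

Mean z̄ = (17 + 18 + 11 + 15 + 17 + 11 + 15)/7 = 14.8571
Σ_{t=1}^{5}(z_t−z̄)(z_{t+2}−z̄) = -16.3265
γ_2 = -16.3265 / 7 = -2.332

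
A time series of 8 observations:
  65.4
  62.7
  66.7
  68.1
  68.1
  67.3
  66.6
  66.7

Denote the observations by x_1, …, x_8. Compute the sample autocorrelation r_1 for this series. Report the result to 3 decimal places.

Mean x̄ = (65.4 + 62.7 + 66.7 + 68.1 + 68.1 + 67.3 + 66.6 + 66.7)/8 = 66.4500
Deviations from mean: -1.0500, -3.7500, 0.2500, 1.6500, 1.6500, 0.8500, 0.1500, 0.2500
Numerator Σ_{t=1}^{7}(x_t−x̄)(x_{t+1}−x̄) = 7.7025
Denominator Σ(x_t−x̄)² = 21.4800
r_1 = 7.7025 / 21.4800 = 0.359

0.359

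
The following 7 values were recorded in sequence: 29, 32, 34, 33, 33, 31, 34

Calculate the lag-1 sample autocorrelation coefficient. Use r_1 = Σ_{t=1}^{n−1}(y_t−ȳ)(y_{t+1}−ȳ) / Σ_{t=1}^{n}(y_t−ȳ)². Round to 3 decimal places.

Mean ȳ = (29 + 32 + 34 + 33 + 33 + 31 + 34)/7 = 32.2857
Deviations from mean: -3.2857, -0.2857, 1.7143, 0.7143, 0.7143, -1.2857, 1.7143
Σ(y_t−ȳ)(y_{t+1}−ȳ) = (0.9388) + (-0.4898) + (1.2245) + (0.5102) + (-0.9184) + (-2.2041) = -0.9388
Denominator Σ(y_t−ȳ)² = 19.4286
r_1 = -0.9388 / 19.4286 = -0.048

-0.048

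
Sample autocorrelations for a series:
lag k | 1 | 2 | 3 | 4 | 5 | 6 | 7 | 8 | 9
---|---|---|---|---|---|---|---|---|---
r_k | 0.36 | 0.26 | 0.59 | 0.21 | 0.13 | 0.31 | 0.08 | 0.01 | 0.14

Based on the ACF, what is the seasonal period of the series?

3

The largest autocorrelation is r_3 = 0.59; the remaining lags stay at or below 0.36. The elevated value at lag 1 (0.36), dropping to 0.26 at lag 2, reflects decaying short-term dependence rather than seasonality.
The dominant spike at lag 3 indicates a seasonal period of 3.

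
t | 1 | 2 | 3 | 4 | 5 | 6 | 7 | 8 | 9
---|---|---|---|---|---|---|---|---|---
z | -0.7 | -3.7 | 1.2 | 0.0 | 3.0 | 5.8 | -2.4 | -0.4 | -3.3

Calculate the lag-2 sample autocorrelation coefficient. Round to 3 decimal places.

Mean z̄ = (-0.7 − 3.7 + 1.2 + 0.0 + 3.0 + 5.8 − 2.4 − 0.4 − 3.3)/9 = -0.0556
Σ(z_t−z̄)(z_{t+2}−z̄) = (-0.8091) + (-0.2025) + (3.8364) + (0.3253) + (-7.1636) + (-2.0169) + (7.6064) = 1.5760
Denominator Σ(z_t−z̄)² = 75.0422
r_2 = 1.5760 / 75.0422 = 0.021

0.021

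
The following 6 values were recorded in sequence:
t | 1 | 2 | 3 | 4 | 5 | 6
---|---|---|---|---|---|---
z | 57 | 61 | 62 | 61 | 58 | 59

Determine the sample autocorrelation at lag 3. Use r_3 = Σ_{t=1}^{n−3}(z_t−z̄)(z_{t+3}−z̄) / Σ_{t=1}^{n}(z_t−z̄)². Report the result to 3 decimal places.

-0.379

Mean z̄ = (57 + 61 + 62 + 61 + 58 + 59)/6 = 59.6667
Deviations from mean: -2.6667, 1.3333, 2.3333, 1.3333, -1.6667, -0.6667
Σ(z_t−z̄)(z_{t+3}−z̄) = (-3.5556) + (-2.2222) + (-1.5556) = -7.3333
Denominator Σ(z_t−z̄)² = 19.3333
r_3 = -7.3333 / 19.3333 = -0.379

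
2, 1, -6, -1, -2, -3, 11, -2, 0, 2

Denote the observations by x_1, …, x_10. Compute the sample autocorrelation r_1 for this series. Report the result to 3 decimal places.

Mean x̄ = (2 + 1 − 6 − 1 − 2 − 3 + 11 − 2 + 0 + 2)/10 = 0.2000
Numerator Σ_{t=1}^{9}(x_t−x̄)(x_{t+1}−x̄) = -44.6400
Denominator Σ(x_t−x̄)² = 183.6000
r_1 = -44.6400 / 183.6000 = -0.243

-0.243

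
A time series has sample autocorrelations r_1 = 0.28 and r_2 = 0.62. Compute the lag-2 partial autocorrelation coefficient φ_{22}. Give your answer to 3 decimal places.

φ_{22} = (r_2 − r_1²) / (1 − r_1²)
r_1² = (0.28)² = 0.0784
Numerator = 0.62 − 0.0784 = 0.5416; denominator = 1 − 0.0784 = 0.9216
φ_{22} = 0.5416 / 0.9216 = 0.588

0.588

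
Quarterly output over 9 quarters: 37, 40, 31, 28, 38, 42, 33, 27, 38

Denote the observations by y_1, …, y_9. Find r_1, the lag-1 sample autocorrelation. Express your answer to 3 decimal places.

-0.020

Mean ȳ = (37 + 40 + 31 + 28 + 38 + 42 + 33 + 27 + 38)/9 = 34.8889
Numerator Σ_{t=1}^{8}(y_t−ȳ)(y_{t+1}−ȳ) = -4.6790
Denominator Σ(y_t−ȳ)² = 228.8889
r_1 = -4.6790 / 228.8889 = -0.020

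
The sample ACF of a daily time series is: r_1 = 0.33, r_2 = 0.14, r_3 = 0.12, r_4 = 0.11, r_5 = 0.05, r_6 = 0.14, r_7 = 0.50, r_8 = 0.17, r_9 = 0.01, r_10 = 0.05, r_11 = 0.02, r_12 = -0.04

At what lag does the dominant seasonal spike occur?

The largest autocorrelation is r_7 = 0.50; the remaining lags stay at or below 0.33. The elevated value at lag 1 (0.33), dropping to 0.14 at lag 2, reflects decaying short-term dependence rather than seasonality.
The dominant spike at lag 7 indicates a seasonal period of 7.

7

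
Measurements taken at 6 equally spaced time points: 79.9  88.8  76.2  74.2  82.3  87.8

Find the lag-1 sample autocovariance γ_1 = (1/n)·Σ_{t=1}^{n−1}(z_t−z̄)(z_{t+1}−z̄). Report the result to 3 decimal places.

-2.055

Mean z̄ = (79.9 + 88.8 + 76.2 + 74.2 + 82.3 + 87.8)/6 = 81.5333
Deviations: -1.6333, 7.2667, -5.3333, -7.3333, 0.7667, 6.2667
Σ_{t=1}^{5}(z_t−z̄)(z_{t+1}−z̄) = -12.3311
γ_1 = -12.3311 / 6 = -2.055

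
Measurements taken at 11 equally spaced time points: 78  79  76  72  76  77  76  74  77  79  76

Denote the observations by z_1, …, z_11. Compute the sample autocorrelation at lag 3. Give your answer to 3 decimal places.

-0.131

Mean z̄ = (78 + 79 + 76 + 72 + 76 + 77 + 76 + 74 + 77 + 79 + 76)/11 = 76.3636
Numerator Σ_{t=1}^{8}(z_t−z̄)(z_{t+3}−z̄) = -5.5785
Denominator Σ(z_t−z̄)² = 42.5455
r_3 = -5.5785 / 42.5455 = -0.131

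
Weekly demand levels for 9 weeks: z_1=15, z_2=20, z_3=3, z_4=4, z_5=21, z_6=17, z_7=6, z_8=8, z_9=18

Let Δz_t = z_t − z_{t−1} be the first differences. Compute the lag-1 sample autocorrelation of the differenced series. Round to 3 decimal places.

First differences Δz: 5, -17, 1, 17, -4, -11, 2, 10
Mean of differences = 0.3750
Numerator Σ(Δz_t−Δz̄)(Δz_{t+1}−Δz̄) = -106.6406
Denominator Σ(Δz_t−Δz̄)² = 843.8750
r_1(Δz) = -106.6406 / 843.8750 = -0.126

-0.126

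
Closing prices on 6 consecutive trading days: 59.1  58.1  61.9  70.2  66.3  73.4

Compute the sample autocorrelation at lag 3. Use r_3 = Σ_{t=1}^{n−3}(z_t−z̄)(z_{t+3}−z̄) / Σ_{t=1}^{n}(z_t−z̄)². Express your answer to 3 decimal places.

-0.344

Mean z̄ = (59.1 + 58.1 + 61.9 + 70.2 + 66.3 + 73.4)/6 = 64.8333
Deviations from mean: -5.7333, -6.7333, -2.9333, 5.3667, 1.4667, 8.5667
Numerator Σ_{t=1}^{3}(z_t−z̄)(z_{t+3}−z̄) = -65.7733
Denominator Σ(z_t−z̄)² = 191.1533
r_3 = -65.7733 / 191.1533 = -0.344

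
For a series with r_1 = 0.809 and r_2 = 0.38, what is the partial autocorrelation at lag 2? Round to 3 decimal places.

-0.794

φ_{22} = (r_2 − r_1²) / (1 − r_1²)
r_1² = (0.809)² = 0.654481
Numerator = 0.38 − 0.6545 = -0.2745; denominator = 1 − 0.6545 = 0.3455
φ_{22} = -0.2745 / 0.3455 = -0.794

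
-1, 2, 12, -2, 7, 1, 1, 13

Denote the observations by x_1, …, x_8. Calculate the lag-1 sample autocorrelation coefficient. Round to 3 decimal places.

Mean x̄ = (-1 + 2 + 12 − 2 + 7 + 1 + 1 + 13)/8 = 4.1250
Σ(x_t−x̄)(x_{t+1}−x̄) = (10.8906) + (-16.7344) + (-48.2344) + (-17.6094) + (-8.9844) + (9.7656) + (-27.7344) = -98.6406
Denominator Σ(x_t−x̄)² = 236.8750
r_1 = -98.6406 / 236.8750 = -0.416

-0.416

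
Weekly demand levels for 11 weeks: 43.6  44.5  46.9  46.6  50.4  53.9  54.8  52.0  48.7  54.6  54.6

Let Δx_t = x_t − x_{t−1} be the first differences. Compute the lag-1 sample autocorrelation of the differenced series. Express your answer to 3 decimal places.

-0.110

First differences Δx: 0.9, 2.4, -0.3, 3.8, 3.5, 0.9, -2.8, -3.3, 5.9, 0.0
Mean of differences = 1.1000
Numerator Σ(Δx_t−Δx̄)(Δx_{t+1}−Δx̄) = -8.3200
Denominator Σ(Δx_t−Δx̄)² = 75.6000
r_1(Δx) = -8.3200 / 75.6000 = -0.110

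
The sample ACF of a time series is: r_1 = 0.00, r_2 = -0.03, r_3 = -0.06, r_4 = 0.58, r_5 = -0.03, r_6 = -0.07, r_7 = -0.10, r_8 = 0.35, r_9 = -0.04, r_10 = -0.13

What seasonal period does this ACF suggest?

4

The largest autocorrelation is r_4 = 0.58, with a weaker echo at lag 8 (0.35); the remaining lags stay at or below 0.00.
The dominant spike at lag 4 indicates a seasonal period of 4.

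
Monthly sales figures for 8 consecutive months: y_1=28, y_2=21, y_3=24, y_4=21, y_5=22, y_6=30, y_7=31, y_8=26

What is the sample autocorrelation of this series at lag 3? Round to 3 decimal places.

-0.266

Mean ȳ = (28 + 21 + 24 + 21 + 22 + 30 + 31 + 26)/8 = 25.3750
Σ(y_t−ȳ)(y_{t+3}−ȳ) = (-11.4844) + (14.7656) + (-6.3594) + (-24.6094) + (-2.1094) = -29.7969
Denominator Σ(y_t−ȳ)² = 111.8750
r_3 = -29.7969 / 111.8750 = -0.266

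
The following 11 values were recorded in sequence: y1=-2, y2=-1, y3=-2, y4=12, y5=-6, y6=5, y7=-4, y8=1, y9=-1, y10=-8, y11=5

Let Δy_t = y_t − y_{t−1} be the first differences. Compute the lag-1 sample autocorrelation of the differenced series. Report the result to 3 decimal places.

-0.716

First differences Δy: 1, -1, 14, -18, 11, -9, 5, -2, -7, 13
Mean of differences = 0.7000
Numerator Σ(Δy_t−Δȳ)(Δy_{t+1}−Δȳ) = -691.5900
Denominator Σ(Δy_t−Δȳ)² = 966.1000
r_1(Δy) = -691.5900 / 966.1000 = -0.716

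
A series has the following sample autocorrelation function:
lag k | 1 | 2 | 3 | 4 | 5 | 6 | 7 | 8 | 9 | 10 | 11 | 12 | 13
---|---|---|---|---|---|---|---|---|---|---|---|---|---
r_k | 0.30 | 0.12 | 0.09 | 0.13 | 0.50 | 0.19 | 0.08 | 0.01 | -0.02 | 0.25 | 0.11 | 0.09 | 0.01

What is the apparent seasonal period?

The largest autocorrelation is r_5 = 0.50; the remaining lags stay at or below 0.30. The elevated value at lag 1 (0.30), dropping to 0.12 at lag 2, reflects decaying short-term dependence rather than seasonality.
The dominant spike at lag 5 indicates a seasonal period of 5.

5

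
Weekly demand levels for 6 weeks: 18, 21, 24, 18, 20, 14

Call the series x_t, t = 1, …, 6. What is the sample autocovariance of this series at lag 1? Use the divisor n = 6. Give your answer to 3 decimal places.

Mean x̄ = (18 + 21 + 24 + 18 + 20 + 14)/6 = 19.1667
Deviations: -1.1667, 1.8333, 4.8333, -1.1667, 0.8333, -5.1667
Σ_{t=1}^{5}(x_t−x̄)(x_{t+1}−x̄) = -4.1944
γ_1 = -4.1944 / 6 = -0.699

-0.699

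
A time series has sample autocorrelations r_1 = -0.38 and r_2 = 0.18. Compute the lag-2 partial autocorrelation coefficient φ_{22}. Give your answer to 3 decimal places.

0.042

φ_{22} = (r_2 − r_1²) / (1 − r_1²)
r_1² = (-0.38)² = 0.1444
Numerator = 0.18 − 0.1444 = 0.0356; denominator = 1 − 0.1444 = 0.8556
φ_{22} = 0.0356 / 0.8556 = 0.042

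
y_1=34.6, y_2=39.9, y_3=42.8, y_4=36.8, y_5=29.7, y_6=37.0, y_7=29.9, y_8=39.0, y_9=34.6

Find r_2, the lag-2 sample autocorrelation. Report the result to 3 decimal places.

0.011

Mean ȳ = (34.6 + 39.9 + 42.8 + 36.8 + 29.7 + 37.0 + 29.9 + 39.0 + 34.6)/9 = 36.0333
Σ(y_t−ȳ)(y_{t+2}−ȳ) = (-9.6989) + (2.9644) + (-42.8556) + (0.7411) + (38.8444) + (2.8678) + (8.7911) = 1.6544
Denominator Σ(y_t−ȳ)² = 152.9000
r_2 = 1.6544 / 152.9000 = 0.011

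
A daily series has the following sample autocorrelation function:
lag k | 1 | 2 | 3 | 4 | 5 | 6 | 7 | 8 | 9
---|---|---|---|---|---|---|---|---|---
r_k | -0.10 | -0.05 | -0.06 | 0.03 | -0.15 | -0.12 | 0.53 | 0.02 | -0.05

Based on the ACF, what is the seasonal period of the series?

The largest autocorrelation is r_7 = 0.53; the remaining lags stay at or below 0.03.
The dominant spike at lag 7 indicates a seasonal period of 7.

7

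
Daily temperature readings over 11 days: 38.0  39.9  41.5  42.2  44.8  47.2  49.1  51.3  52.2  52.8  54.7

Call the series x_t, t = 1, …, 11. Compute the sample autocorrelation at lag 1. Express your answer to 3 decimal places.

Mean x̄ = (38.0 + 39.9 + 41.5 + 42.2 + 44.8 + 47.2 + 49.1 + 51.3 + 52.2 + 52.8 + 54.7)/11 = 46.7000
Numerator Σ_{t=1}^{10}(x_t−x̄)(x_{t+1}−x̄) = 245.4100
Denominator Σ(x_t−x̄)² = 331.4600
r_1 = 245.4100 / 331.4600 = 0.740

0.740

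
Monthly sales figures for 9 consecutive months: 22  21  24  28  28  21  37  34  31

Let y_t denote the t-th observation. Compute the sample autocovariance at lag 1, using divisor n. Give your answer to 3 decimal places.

Mean ȳ = (22 + 21 + 24 + 28 + 28 + 21 + 37 + 34 + 31)/9 = 27.3333
Σ_{t=1}^{8}(y_t−ȳ)(y_{t+1}−ȳ) = 76.5556
γ_1 = 76.5556 / 9 = 8.506

8.506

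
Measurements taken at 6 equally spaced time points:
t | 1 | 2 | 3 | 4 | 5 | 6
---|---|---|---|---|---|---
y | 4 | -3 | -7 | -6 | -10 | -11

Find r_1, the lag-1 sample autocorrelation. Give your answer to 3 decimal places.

0.319

Mean ȳ = (4 − 3 − 7 − 6 − 10 − 11)/6 = -5.5000
Deviations from mean: 9.5000, 2.5000, -1.5000, -0.5000, -4.5000, -5.5000
Σ(y_t−ȳ)(y_{t+1}−ȳ) = (23.7500) + (-3.7500) + (0.7500) + (2.2500) + (24.7500) = 47.7500
Denominator Σ(y_t−ȳ)² = 149.5000
r_1 = 47.7500 / 149.5000 = 0.319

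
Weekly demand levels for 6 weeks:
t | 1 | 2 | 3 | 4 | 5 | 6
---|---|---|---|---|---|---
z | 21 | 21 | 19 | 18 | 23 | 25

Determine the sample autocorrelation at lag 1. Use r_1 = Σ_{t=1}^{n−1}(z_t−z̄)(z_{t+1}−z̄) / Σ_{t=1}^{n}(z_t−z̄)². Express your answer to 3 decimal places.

0.258

Mean z̄ = (21 + 21 + 19 + 18 + 23 + 25)/6 = 21.1667
Σ(z_t−z̄)(z_{t+1}−z̄) = (0.0278) + (0.3611) + (6.8611) + (-5.8056) + (7.0278) = 8.4722
Denominator Σ(z_t−z̄)² = 32.8333
r_1 = 8.4722 / 32.8333 = 0.258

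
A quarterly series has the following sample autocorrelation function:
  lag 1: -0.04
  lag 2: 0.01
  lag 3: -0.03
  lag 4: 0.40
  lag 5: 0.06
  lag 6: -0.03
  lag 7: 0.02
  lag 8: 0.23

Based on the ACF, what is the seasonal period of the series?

The largest autocorrelation is r_4 = 0.40, with a weaker echo at lag 8 (0.23); the remaining lags stay at or below 0.06.
The dominant spike at lag 4 indicates a seasonal period of 4.

4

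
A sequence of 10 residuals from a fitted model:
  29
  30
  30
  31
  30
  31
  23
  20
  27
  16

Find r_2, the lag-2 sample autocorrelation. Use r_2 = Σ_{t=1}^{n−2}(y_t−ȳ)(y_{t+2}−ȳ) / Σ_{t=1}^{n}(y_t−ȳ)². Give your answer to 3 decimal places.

0.325

Mean ȳ = (29 + 30 + 30 + 31 + 30 + 31 + 23 + 20 + 27 + 16)/10 = 26.7000
Numerator Σ_{t=1}^{8}(y_t−ȳ)(y_{t+2}−ȳ) = 80.7200
Denominator Σ(y_t−ȳ)² = 248.1000
r_2 = 80.7200 / 248.1000 = 0.325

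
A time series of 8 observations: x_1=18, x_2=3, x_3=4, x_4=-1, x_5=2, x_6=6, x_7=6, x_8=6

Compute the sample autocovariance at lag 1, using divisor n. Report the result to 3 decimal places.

0.469

Mean x̄ = (18 + 3 + 4 − 1 + 2 + 6 + 6 + 6)/8 = 5.5000
Σ_{t=1}^{7}(x_t−x̄)(x_{t+1}−x̄) = 3.7500
γ_1 = 3.7500 / 8 = 0.469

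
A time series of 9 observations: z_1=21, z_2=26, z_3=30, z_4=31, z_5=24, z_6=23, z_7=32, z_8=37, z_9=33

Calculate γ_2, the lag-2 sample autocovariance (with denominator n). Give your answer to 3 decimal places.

Mean z̄ = (21 + 26 + 30 + 31 + 24 + 23 + 32 + 37 + 33)/9 = 28.5556
Σ_{t=1}^{7}(z_t−z̄)(z_{t+2}−z̄) = -84.6173
γ_2 = -84.6173 / 9 = -9.402

-9.402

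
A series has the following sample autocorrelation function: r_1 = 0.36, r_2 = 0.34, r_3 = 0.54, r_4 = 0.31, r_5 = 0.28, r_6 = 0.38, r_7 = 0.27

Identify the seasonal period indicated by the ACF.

The largest autocorrelation is r_3 = 0.54, with a weaker echo at lag 6 (0.38); the remaining lags stay at or below 0.36. The elevated value at lag 1 (0.36), dropping to 0.34 at lag 2, reflects decaying short-term dependence rather than seasonality.
The dominant spike at lag 3 indicates a seasonal period of 3.

3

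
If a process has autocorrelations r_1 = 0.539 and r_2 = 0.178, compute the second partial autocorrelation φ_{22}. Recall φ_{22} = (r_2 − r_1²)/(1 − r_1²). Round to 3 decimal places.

φ_{22} = (r_2 − r_1²) / (1 − r_1²)
r_1² = (0.539)² = 0.290521
Numerator = 0.178 − 0.2905 = -0.1125; denominator = 1 − 0.2905 = 0.7095
φ_{22} = -0.1125 / 0.7095 = -0.159

-0.159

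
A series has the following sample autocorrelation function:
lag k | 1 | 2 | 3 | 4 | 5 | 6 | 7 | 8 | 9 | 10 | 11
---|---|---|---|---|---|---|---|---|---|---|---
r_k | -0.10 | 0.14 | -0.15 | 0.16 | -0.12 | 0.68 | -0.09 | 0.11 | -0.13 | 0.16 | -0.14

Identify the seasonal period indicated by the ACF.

The largest autocorrelation is r_6 = 0.68; the remaining lags stay at or below 0.16.
The dominant spike at lag 6 indicates a seasonal period of 6.

6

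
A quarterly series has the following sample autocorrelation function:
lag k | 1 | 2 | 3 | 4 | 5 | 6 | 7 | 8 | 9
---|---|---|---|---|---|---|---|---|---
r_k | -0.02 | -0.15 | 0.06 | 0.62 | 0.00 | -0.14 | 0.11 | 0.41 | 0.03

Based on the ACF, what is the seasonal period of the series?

The largest autocorrelation is r_4 = 0.62, with a weaker echo at lag 8 (0.41); the remaining lags stay at or below 0.11.
The dominant spike at lag 4 indicates a seasonal period of 4.

4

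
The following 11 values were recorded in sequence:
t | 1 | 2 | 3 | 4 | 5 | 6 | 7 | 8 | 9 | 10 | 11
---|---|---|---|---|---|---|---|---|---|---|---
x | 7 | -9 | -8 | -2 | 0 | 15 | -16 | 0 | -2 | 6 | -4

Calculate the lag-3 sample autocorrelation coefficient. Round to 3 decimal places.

-0.328

Mean x̄ = (7 − 9 − 8 − 2 + 0 + 15 − 16 + 0 − 2 + 6 − 4)/11 = -1.1818
Numerator Σ_{t=1}^{8}(x_t−x̄)(x_{t+3}−x̄) = -235.7355
Denominator Σ(x_t−x̄)² = 719.6364
r_3 = -235.7355 / 719.6364 = -0.328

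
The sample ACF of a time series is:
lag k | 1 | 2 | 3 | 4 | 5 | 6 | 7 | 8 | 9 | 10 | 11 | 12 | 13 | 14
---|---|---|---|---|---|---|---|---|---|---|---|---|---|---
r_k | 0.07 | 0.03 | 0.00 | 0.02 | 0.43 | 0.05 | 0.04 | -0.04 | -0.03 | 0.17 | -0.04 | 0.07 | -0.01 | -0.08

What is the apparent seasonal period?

The largest autocorrelation is r_5 = 0.43, with a weaker echo at lag 10 (0.17); the remaining lags stay at or below 0.07.
The dominant spike at lag 5 indicates a seasonal period of 5.

5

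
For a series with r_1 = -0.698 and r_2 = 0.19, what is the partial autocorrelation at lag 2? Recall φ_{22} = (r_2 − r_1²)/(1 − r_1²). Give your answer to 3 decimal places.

φ_{22} = (r_2 − r_1²) / (1 − r_1²)
r_1² = (-0.698)² = 0.487204
Numerator = 0.19 − 0.4872 = -0.2972; denominator = 1 − 0.4872 = 0.5128
φ_{22} = -0.2972 / 0.5128 = -0.580

-0.580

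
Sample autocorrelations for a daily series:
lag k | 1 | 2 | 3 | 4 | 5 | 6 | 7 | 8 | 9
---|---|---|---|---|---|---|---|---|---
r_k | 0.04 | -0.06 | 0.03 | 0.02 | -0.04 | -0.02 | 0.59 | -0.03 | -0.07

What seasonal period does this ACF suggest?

7

The largest autocorrelation is r_7 = 0.59; the remaining lags stay at or below 0.04.
The dominant spike at lag 7 indicates a seasonal period of 7.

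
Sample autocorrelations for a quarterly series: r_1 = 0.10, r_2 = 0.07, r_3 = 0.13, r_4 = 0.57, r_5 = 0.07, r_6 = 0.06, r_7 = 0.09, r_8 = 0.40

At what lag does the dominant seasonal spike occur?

The largest autocorrelation is r_4 = 0.57, with a weaker echo at lag 8 (0.40); the remaining lags stay at or below 0.13.
The dominant spike at lag 4 indicates a seasonal period of 4.

4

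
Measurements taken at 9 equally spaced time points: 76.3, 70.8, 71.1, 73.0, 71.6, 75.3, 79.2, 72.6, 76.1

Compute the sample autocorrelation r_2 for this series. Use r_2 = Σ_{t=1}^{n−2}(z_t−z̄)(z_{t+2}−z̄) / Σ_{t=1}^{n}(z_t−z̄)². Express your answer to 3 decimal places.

Mean z̄ = (76.3 + 70.8 + 71.1 + 73.0 + 71.6 + 75.3 + 79.2 + 72.6 + 76.1)/9 = 74.0000
Σ(z_t−z̄)(z_{t+2}−z̄) = (-6.6700) + (3.2000) + (6.9600) + (-1.3000) + (-12.4800) + (-1.8200) + (10.9200) = -1.1900
Denominator Σ(z_t−z̄)² = 65.8000
r_2 = -1.1900 / 65.8000 = -0.018

-0.018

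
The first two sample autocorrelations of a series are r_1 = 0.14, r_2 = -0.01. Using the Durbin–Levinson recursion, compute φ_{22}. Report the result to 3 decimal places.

-0.030

φ_{22} = (r_2 − r_1²) / (1 − r_1²)
r_1² = (0.14)² = 0.0196
Numerator = -0.01 − 0.0196 = -0.0296; denominator = 1 − 0.0196 = 0.9804
φ_{22} = -0.0296 / 0.9804 = -0.030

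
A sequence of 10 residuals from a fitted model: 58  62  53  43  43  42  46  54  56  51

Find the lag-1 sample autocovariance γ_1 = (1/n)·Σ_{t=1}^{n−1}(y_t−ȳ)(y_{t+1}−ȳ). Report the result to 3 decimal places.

Mean ȳ = (58 + 62 + 53 + 43 + 43 + 42 + 46 + 54 + 56 + 51)/10 = 50.8000
Σ_{t=1}^{9}(y_t−ȳ)(y_{t+1}−ȳ) = 262.1600
γ_1 = 262.1600 / 10 = 26.216

26.216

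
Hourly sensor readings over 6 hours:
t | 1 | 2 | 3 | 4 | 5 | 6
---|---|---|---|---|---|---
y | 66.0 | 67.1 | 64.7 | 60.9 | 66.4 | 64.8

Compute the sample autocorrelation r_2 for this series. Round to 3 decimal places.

Mean ȳ = (66.0 + 67.1 + 64.7 + 60.9 + 66.4 + 64.8)/6 = 64.9833
Deviations from mean: 1.0167, 2.1167, -0.2833, -4.0833, 1.4167, -0.1833
Σ(y_t−ȳ)(y_{t+2}−ȳ) = (-0.2881) + (-8.6431) + (-0.4014) + (0.7486) = -8.5839
Denominator Σ(y_t−ȳ)² = 24.3083
r_2 = -8.5839 / 24.3083 = -0.353

-0.353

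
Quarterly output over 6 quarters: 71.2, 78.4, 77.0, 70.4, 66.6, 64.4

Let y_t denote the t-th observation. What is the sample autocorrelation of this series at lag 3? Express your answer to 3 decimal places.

-0.473

Mean ȳ = (71.2 + 78.4 + 77.0 + 70.4 + 66.6 + 64.4)/6 = 71.3333
Deviations from mean: -0.1333, 7.0667, 5.6667, -0.9333, -4.7333, -6.9333
Numerator Σ_{t=1}^{3}(y_t−ȳ)(y_{t+3}−ȳ) = -72.6133
Denominator Σ(y_t−ȳ)² = 153.4133
r_3 = -72.6133 / 153.4133 = -0.473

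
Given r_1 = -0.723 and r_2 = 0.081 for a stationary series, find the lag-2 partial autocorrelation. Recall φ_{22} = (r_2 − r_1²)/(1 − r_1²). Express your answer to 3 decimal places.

-0.926

φ_{22} = (r_2 − r_1²) / (1 − r_1²)
r_1² = (-0.723)² = 0.522729
Numerator = 0.081 − 0.5227 = -0.4417; denominator = 1 − 0.5227 = 0.4773
φ_{22} = -0.4417 / 0.4773 = -0.926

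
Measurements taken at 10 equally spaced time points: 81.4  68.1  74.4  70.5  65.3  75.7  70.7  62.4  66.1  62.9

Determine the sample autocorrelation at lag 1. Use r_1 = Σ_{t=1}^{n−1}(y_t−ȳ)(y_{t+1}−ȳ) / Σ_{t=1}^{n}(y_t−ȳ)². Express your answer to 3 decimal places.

-0.008

Mean ȳ = (81.4 + 68.1 + 74.4 + 70.5 + 65.3 + 75.7 + 70.7 + 62.4 + 66.1 + 62.9)/10 = 69.7500
Numerator Σ_{t=1}^{9}(y_t−ȳ)(y_{t+1}−ȳ) = -2.7225
Denominator Σ(y_t−ȳ)² = 331.0050
r_1 = -2.7225 / 331.0050 = -0.008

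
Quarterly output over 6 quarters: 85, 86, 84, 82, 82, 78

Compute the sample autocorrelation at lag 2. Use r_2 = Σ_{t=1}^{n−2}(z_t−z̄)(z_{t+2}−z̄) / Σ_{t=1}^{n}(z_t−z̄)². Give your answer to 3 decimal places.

0.072

Mean z̄ = (85 + 86 + 84 + 82 + 82 + 78)/6 = 82.8333
Deviations from mean: 2.1667, 3.1667, 1.1667, -0.8333, -0.8333, -4.8333
Numerator Σ_{t=1}^{4}(z_t−z̄)(z_{t+2}−z̄) = 2.9444
Denominator Σ(z_t−z̄)² = 40.8333
r_2 = 2.9444 / 40.8333 = 0.072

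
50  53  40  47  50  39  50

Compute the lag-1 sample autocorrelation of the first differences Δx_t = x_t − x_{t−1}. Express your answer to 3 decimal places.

First differences Δx: 3, -13, 7, 3, -11, 11
Mean of differences = 0.0000
Numerator Σ(Δx_t−Δx̄)(Δx_{t+1}−Δx̄) = -263.0000
Denominator Σ(Δx_t−Δx̄)² = 478.0000
r_1(Δx) = -263.0000 / 478.0000 = -0.550

-0.550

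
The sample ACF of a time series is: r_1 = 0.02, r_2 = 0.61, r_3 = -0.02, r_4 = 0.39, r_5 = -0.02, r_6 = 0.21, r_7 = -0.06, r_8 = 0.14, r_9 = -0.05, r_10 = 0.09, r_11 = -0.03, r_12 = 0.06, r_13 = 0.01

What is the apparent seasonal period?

The largest autocorrelation is r_2 = 0.61, with weaker echoes at lags 4 (0.39) and 6 (0.21); the remaining lags stay at or below 0.14.
The dominant spike at lag 2 indicates a seasonal period of 2.

2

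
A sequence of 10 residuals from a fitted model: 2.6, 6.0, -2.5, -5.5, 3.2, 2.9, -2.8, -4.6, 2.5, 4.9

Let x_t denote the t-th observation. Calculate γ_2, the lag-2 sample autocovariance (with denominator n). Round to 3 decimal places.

Mean x̄ = (2.6 + 6.0 − 2.5 − 5.5 + 3.2 + 2.9 − 2.8 − 4.6 + 2.5 + 4.9)/10 = 0.6700
Σ_{t=1}^{8}(x_t−x̄)(x_{t+2}−x̄) = -109.9568
γ_2 = -109.9568 / 10 = -10.996

-10.996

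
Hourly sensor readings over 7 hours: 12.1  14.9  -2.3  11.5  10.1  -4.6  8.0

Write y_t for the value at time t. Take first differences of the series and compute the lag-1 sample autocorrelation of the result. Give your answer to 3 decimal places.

-0.557

First differences Δy: 2.8, -17.2, 13.8, -1.4, -14.7, 12.6
Mean of differences = -0.6833
Numerator Σ(Δy_t−Δȳ)(Δy_{t+1}−Δȳ) = -483.2719
Denominator Σ(Δy_t−Δȳ)² = 868.1283
r_1(Δy) = -483.2719 / 868.1283 = -0.557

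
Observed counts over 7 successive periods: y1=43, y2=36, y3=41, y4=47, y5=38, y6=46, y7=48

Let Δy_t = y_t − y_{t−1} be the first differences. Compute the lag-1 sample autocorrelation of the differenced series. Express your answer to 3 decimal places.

-0.487

First differences Δy: -7, 5, 6, -9, 8, 2
Mean of differences = 0.8333
Numerator Σ(Δy_t−Δȳ)(Δy_{t+1}−Δȳ) = -124.0278
Denominator Σ(Δy_t−Δȳ)² = 254.8333
r_1(Δy) = -124.0278 / 254.8333 = -0.487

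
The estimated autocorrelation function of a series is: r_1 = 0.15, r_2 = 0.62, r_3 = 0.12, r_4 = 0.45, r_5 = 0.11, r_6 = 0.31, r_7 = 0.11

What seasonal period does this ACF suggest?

The largest autocorrelation is r_2 = 0.62, with weaker echoes at lags 4 (0.45) and 6 (0.31); the remaining lags stay at or below 0.15.
The dominant spike at lag 2 indicates a seasonal period of 2.

2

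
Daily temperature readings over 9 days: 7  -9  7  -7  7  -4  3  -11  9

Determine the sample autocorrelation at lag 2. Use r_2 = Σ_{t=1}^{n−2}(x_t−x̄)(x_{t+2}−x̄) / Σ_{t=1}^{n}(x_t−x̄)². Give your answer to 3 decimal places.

0.555

Mean x̄ = (7 − 9 + 7 − 7 + 7 − 4 + 3 − 11 + 9)/9 = 0.2222
Numerator Σ_{t=1}^{7}(x_t−x̄)(x_{t+2}−x̄) = 279.5679
Denominator Σ(x_t−x̄)² = 503.5556
r_2 = 279.5679 / 503.5556 = 0.555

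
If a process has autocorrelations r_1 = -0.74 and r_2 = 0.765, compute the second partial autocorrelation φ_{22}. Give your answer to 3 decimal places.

φ_{22} = (r_2 − r_1²) / (1 − r_1²)
r_1² = (-0.74)² = 0.5476
Numerator = 0.765 − 0.5476 = 0.2174; denominator = 1 − 0.5476 = 0.4524
φ_{22} = 0.2174 / 0.4524 = 0.481

0.481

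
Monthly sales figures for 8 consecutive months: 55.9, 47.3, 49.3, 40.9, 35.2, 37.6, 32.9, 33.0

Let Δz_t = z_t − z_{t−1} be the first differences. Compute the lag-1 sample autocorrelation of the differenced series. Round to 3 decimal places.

First differences Δz: -8.6, 2.0, -8.4, -5.7, 2.4, -4.7, 0.1
Mean of differences = -3.2714
Numerator Σ(Δz_t−Δz̄)(Δz_{t+1}−Δz̄) = -69.3608
Denominator Σ(Δz_t−Δz̄)² = 133.9543
r_1(Δz) = -69.3608 / 133.9543 = -0.518

-0.518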